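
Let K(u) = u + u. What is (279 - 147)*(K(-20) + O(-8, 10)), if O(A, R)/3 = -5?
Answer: -7260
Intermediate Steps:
K(u) = 2*u
O(A, R) = -15 (O(A, R) = 3*(-5) = -15)
(279 - 147)*(K(-20) + O(-8, 10)) = (279 - 147)*(2*(-20) - 15) = 132*(-40 - 15) = 132*(-55) = -7260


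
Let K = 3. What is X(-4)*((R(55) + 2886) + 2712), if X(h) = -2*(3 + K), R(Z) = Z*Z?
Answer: -103476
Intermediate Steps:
R(Z) = Z²
X(h) = -12 (X(h) = -2*(3 + 3) = -2*6 = -12)
X(-4)*((R(55) + 2886) + 2712) = -12*((55² + 2886) + 2712) = -12*((3025 + 2886) + 2712) = -12*(5911 + 2712) = -12*8623 = -103476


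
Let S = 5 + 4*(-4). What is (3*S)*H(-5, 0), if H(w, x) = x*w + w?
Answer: 165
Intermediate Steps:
H(w, x) = w + w*x (H(w, x) = w*x + w = w + w*x)
S = -11 (S = 5 - 16 = -11)
(3*S)*H(-5, 0) = (3*(-11))*(-5*(1 + 0)) = -(-165) = -33*(-5) = 165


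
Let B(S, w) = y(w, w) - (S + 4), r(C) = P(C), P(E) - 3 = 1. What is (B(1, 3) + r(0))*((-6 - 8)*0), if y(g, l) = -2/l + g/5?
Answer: 0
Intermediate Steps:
P(E) = 4 (P(E) = 3 + 1 = 4)
y(g, l) = -2/l + g/5 (y(g, l) = -2/l + g*(1/5) = -2/l + g/5)
r(C) = 4
B(S, w) = -4 - S - 2/w + w/5 (B(S, w) = (-2/w + w/5) - (S + 4) = (-2/w + w/5) - (4 + S) = (-2/w + w/5) + (-4 - S) = -4 - S - 2/w + w/5)
(B(1, 3) + r(0))*((-6 - 8)*0) = ((-4 - 1*1 - 2/3 + (1/5)*3) + 4)*((-6 - 8)*0) = ((-4 - 1 - 2*1/3 + 3/5) + 4)*(-14*0) = ((-4 - 1 - 2/3 + 3/5) + 4)*0 = (-76/15 + 4)*0 = -16/15*0 = 0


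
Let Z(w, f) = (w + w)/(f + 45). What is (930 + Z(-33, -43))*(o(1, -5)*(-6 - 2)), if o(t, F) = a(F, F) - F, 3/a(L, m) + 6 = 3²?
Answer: -43056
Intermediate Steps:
a(L, m) = 1 (a(L, m) = 3/(-6 + 3²) = 3/(-6 + 9) = 3/3 = 3*(⅓) = 1)
Z(w, f) = 2*w/(45 + f) (Z(w, f) = (2*w)/(45 + f) = 2*w/(45 + f))
o(t, F) = 1 - F
(930 + Z(-33, -43))*(o(1, -5)*(-6 - 2)) = (930 + 2*(-33)/(45 - 43))*((1 - 1*(-5))*(-6 - 2)) = (930 + 2*(-33)/2)*((1 + 5)*(-8)) = (930 + 2*(-33)*(½))*(6*(-8)) = (930 - 33)*(-48) = 897*(-48) = -43056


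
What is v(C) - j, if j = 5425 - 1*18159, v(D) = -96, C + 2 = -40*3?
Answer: 12638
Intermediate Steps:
C = -122 (C = -2 - 40*3 = -2 - 120 = -122)
j = -12734 (j = 5425 - 18159 = -12734)
v(C) - j = -96 - 1*(-12734) = -96 + 12734 = 12638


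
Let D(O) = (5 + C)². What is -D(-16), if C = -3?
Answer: -4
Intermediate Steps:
D(O) = 4 (D(O) = (5 - 3)² = 2² = 4)
-D(-16) = -1*4 = -4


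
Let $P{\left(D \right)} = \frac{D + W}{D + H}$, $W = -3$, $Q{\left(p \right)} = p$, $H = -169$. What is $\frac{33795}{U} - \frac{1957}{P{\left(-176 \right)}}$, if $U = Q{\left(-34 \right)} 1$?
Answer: $- \frac{29004915}{6086} \approx -4765.8$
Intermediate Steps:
$U = -34$ ($U = \left(-34\right) 1 = -34$)
$P{\left(D \right)} = \frac{-3 + D}{-169 + D}$ ($P{\left(D \right)} = \frac{D - 3}{D - 169} = \frac{-3 + D}{-169 + D}$)
$\frac{33795}{U} - \frac{1957}{P{\left(-176 \right)}} = \frac{33795}{-34} - \frac{1957}{\frac{1}{-169 - 176} \left(-3 - 176\right)} = 33795 \left(- \frac{1}{34}\right) - \frac{1957}{\frac{1}{-345} \left(-179\right)} = - \frac{33795}{34} - \frac{1957}{\left(- \frac{1}{345}\right) \left(-179\right)} = - \frac{33795}{34} - \frac{1957}{\frac{179}{345}} = - \frac{33795}{34} - \frac{675165}{179} = - \frac{29004915}{6086}$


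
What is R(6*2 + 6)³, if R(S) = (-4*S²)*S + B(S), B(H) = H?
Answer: -12665630691000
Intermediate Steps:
R(S) = S - 4*S³ (R(S) = (-4*S²)*S + S = -4*S³ + S = S - 4*S³)
R(6*2 + 6)³ = ((6*2 + 6) - 4*(6*2 + 6)³)³ = ((12 + 6) - 4*(12 + 6)³)³ = (18 - 4*18³)³ = (18 - 4*5832)³ = (18 - 23328)³ = (-23310)³ = -12665630691000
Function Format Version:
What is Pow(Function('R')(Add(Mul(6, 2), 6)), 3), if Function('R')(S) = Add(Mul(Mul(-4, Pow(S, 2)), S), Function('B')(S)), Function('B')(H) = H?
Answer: -12665630691000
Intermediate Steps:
Function('R')(S) = Add(S, Mul(-4, Pow(S, 3))) (Function('R')(S) = Add(Mul(Mul(-4, Pow(S, 2)), S), S) = Add(Mul(-4, Pow(S, 3)), S) = Add(S, Mul(-4, Pow(S, 3))))
Pow(Function('R')(Add(Mul(6, 2), 6)), 3) = Pow(Add(Add(Mul(6, 2), 6), Mul(-4, Pow(Add(Mul(6, 2), 6), 3))), 3) = Pow(Add(Add(12, 6), Mul(-4, Pow(Add(12, 6), 3))), 3) = Pow(Add(18, Mul(-4, Pow(18, 3))), 3) = Pow(Add(18, Mul(-4, 5832)), 3) = Pow(Add(18, -23328), 3) = Pow(-23310, 3) = -12665630691000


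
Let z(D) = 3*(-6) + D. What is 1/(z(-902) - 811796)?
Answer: -1/812716 ≈ -1.2304e-6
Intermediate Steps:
z(D) = -18 + D
1/(z(-902) - 811796) = 1/((-18 - 902) - 811796) = 1/(-920 - 811796) = 1/(-812716) = -1/812716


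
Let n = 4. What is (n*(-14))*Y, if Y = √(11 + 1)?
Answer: -112*√3 ≈ -193.99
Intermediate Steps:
Y = 2*√3 (Y = √12 = 2*√3 ≈ 3.4641)
(n*(-14))*Y = (4*(-14))*(2*√3) = -112*√3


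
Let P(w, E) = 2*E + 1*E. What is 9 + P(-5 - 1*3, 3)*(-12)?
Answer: -99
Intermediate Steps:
P(w, E) = 3*E (P(w, E) = 2*E + E = 3*E)
9 + P(-5 - 1*3, 3)*(-12) = 9 + (3*3)*(-12) = 9 + 9*(-12) = 9 - 108 = -99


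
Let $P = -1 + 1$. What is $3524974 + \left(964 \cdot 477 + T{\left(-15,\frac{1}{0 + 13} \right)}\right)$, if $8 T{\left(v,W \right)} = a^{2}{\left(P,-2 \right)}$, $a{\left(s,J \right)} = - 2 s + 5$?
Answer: $\frac{31878441}{8} \approx 3.9848 \cdot 10^{6}$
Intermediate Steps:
$P = 0$
$a{\left(s,J \right)} = 5 - 2 s$
$T{\left(v,W \right)} = \frac{25}{8}$ ($T{\left(v,W \right)} = \frac{\left(5 - 0\right)^{2}}{8} = \frac{\left(5 + 0\right)^{2}}{8} = \frac{5^{2}}{8} = \frac{1}{8} \cdot 25 = \frac{25}{8}$)
$3524974 + \left(964 \cdot 477 + T{\left(-15,\frac{1}{0 + 13} \right)}\right) = 3524974 + \left(964 \cdot 477 + \frac{25}{8}\right) = 3524974 + \left(459828 + \frac{25}{8}\right) = 3524974 + \frac{3678649}{8} = \frac{31878441}{8}$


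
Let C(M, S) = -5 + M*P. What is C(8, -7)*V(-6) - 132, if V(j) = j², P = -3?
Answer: -1176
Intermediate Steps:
C(M, S) = -5 - 3*M (C(M, S) = -5 + M*(-3) = -5 - 3*M)
C(8, -7)*V(-6) - 132 = (-5 - 3*8)*(-6)² - 132 = (-5 - 24)*36 - 132 = -29*36 - 132 = -1044 - 132 = -1176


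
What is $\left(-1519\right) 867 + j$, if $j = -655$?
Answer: $-1317628$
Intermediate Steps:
$\left(-1519\right) 867 + j = \left(-1519\right) 867 - 655 = -1316973 - 655 = -1317628$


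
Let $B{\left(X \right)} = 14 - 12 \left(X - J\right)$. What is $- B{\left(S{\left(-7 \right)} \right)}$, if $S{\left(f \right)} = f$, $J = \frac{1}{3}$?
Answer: $-102$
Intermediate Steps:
$J = \frac{1}{3} \approx 0.33333$
$B{\left(X \right)} = 18 - 12 X$ ($B{\left(X \right)} = 14 - 12 \left(X - \frac{1}{3}\right) = 14 - 12 \left(- \frac{1}{3} + X\right) = 14 - \left(-4 + 12 X\right) = 18 - 12 X$)
$- B{\left(S{\left(-7 \right)} \right)} = - (18 - -84) = - (18 + 84) = \left(-1\right) 102 = -102$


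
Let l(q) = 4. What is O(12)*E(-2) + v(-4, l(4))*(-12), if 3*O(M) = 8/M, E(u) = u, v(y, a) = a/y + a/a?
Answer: -4/9 ≈ -0.44444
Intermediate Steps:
v(y, a) = 1 + a/y (v(y, a) = a/y + 1 = 1 + a/y)
O(M) = 8/(3*M) (O(M) = (8/M)/3 = 8/(3*M))
O(12)*E(-2) + v(-4, l(4))*(-12) = ((8/3)/12)*(-2) + ((4 - 4)/(-4))*(-12) = ((8/3)*(1/12))*(-2) - ¼*0*(-12) = (2/9)*(-2) + 0*(-12) = -4/9 + 0 = -4/9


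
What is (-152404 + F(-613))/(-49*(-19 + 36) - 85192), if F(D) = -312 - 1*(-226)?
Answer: 10166/5735 ≈ 1.7726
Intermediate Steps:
F(D) = -86 (F(D) = -312 + 226 = -86)
(-152404 + F(-613))/(-49*(-19 + 36) - 85192) = (-152404 - 86)/(-49*(-19 + 36) - 85192) = -152490/(-49*17 - 85192) = -152490/(-833 - 85192) = -152490/(-86025) = -152490*(-1/86025) = 10166/5735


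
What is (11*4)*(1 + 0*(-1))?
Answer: 44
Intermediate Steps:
(11*4)*(1 + 0*(-1)) = 44*(1 + 0) = 44*1 = 44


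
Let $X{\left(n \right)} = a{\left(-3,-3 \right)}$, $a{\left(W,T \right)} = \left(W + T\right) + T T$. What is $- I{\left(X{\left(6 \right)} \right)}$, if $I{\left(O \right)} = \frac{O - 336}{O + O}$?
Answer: $\frac{111}{2} \approx 55.5$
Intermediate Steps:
$a{\left(W,T \right)} = T + W + T^{2}$ ($a{\left(W,T \right)} = \left(T + W\right) + T^{2} = T + W + T^{2}$)
$X{\left(n \right)} = 3$ ($X{\left(n \right)} = -3 - 3 + \left(-3\right)^{2} = -3 - 3 + 9 = 3$)
$I{\left(O \right)} = \frac{-336 + O}{2 O}$
$- I{\left(X{\left(6 \right)} \right)} = - \frac{-336 + 3}{2 \cdot 3} = - \frac{-333}{2 \cdot 3} = \left(-1\right) \left(- \frac{111}{2}\right) = \frac{111}{2}$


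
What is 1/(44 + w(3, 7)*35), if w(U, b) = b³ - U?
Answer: 1/11944 ≈ 8.3724e-5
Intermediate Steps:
1/(44 + w(3, 7)*35) = 1/(44 + (7³ - 1*3)*35) = 1/(44 + (343 - 3)*35) = 1/(44 + 340*35) = 1/(44 + 11900) = 1/11944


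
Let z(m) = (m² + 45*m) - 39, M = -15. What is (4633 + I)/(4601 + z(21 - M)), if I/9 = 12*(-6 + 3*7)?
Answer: 6253/7478 ≈ 0.83619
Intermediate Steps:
I = 1620 (I = 9*(12*(-6 + 3*7)) = 9*(12*(-6 + 21)) = 9*(12*15) = 9*180 = 1620)
z(m) = -39 + m² + 45*m
(4633 + I)/(4601 + z(21 - M)) = (4633 + 1620)/(4601 + (-39 + (21 - 1*(-15))² + 45*(21 - 1*(-15)))) = 6253/(4601 + (-39 + (21 + 15)² + 45*(21 + 15))) = 6253/(4601 + (-39 + 36² + 45*36)) = 6253/(4601 + (-39 + 1296 + 1620)) = 6253/(4601 + 2877) = 6253/7478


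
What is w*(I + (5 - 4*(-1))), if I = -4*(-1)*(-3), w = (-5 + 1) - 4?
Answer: 24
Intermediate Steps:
w = -8 (w = -4 - 4 = -8)
I = -12 (I = 4*(-3) = -12)
w*(I + (5 - 4*(-1))) = -8*(-12 + (5 - 4*(-1))) = -8*(-12 + (5 + 4)) = -8*(-12 + 9) = -8*(-3) = 24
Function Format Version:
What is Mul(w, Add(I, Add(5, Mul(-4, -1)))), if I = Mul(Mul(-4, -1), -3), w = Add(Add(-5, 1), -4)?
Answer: 24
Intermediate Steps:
w = -8 (w = Add(-4, -4) = -8)
I = -12 (I = Mul(4, -3) = -12)
Mul(w, Add(I, Add(5, Mul(-4, -1)))) = Mul(-8, Add(-12, Add(5, Mul(-4, -1)))) = Mul(-8, Add(-12, Add(5, 4))) = Mul(-8, Add(-12, 9)) = Mul(-8, -3) = 24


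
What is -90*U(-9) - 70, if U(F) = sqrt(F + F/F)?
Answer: -70 - 180*I*sqrt(2) ≈ -70.0 - 254.56*I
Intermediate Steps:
U(F) = sqrt(1 + F) (U(F) = sqrt(F + 1) = sqrt(1 + F))
-90*U(-9) - 70 = -90*sqrt(1 - 9) - 70 = -180*I*sqrt(2) - 70 = -70 - 180*I*sqrt(2)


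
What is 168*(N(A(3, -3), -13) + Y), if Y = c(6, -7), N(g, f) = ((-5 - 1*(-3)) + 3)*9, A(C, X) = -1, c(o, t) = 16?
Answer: 4200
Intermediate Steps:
N(g, f) = 9 (N(g, f) = ((-5 + 3) + 3)*9 = (-2 + 3)*9 = 1*9 = 9)
Y = 16
168*(N(A(3, -3), -13) + Y) = 168*(9 + 16) = 168*25 = 4200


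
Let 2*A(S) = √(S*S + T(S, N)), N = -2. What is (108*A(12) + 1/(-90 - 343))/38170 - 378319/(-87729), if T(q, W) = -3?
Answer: 6252708799861/1449950697690 + 27*√141/19085 ≈ 4.3292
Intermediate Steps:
A(S) = √(-3 + S²)/2 (A(S) = √(S*S - 3)/2 = √(S² - 3)/2 = √(-3 + S²)/2)
(108*A(12) + 1/(-90 - 343))/38170 - 378319/(-87729) = (108*(√(-3 + 12²)/2) + 1/(-90 - 343))/38170 - 378319/(-87729) = (108*(√(-3 + 144)/2) + 1/(-433))*(1/38170) - 378319*(-1/87729) = (108*(√141/2) - 1/433)*(1/38170) + 378319/87729 = (54*√141 - 1/433)*(1/38170) + 378319/87729 = (-1/433 + 54*√141)*(1/38170) + 378319/87729 = (-1/16527610 + 27*√141/19085) + 378319/87729 = 6252708799861/1449950697690 + 27*√141/19085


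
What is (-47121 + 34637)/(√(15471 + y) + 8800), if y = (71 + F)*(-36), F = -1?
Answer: -109859200/77427049 + 37452*√1439/77427049 ≈ -1.4005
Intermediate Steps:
y = -2520 (y = (71 - 1)*(-36) = 70*(-36) = -2520)
(-47121 + 34637)/(√(15471 + y) + 8800) = (-47121 + 34637)/(√(15471 - 2520) + 8800) = -12484/(√12951 + 8800) = -12484/(3*√1439 + 8800) = -12484/(8800 + 3*√1439)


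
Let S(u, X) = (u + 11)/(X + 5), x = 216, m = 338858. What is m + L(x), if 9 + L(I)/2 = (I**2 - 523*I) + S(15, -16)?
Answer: 2268324/11 ≈ 2.0621e+5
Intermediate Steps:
S(u, X) = (11 + u)/(5 + X)
L(I) = -250/11 - 1046*I + 2*I**2 (L(I) = -18 + 2*((I**2 - 523*I) + (11 + 15)/(5 - 16)) = -18 + 2*((I**2 - 523*I) + 26/(-11)) = -18 + 2*((I**2 - 523*I) - 1/11*26) = -18 + 2*((I**2 - 523*I) - 26/11) = -18 + 2*(-26/11 + I**2 - 523*I) = -18 + (-52/11 - 1046*I + 2*I**2) = -250/11 - 1046*I + 2*I**2)
m + L(x) = 338858 + (-250/11 - 1046*216 + 2*216**2) = 338858 + (-250/11 - 225936 + 2*46656) = 338858 + (-250/11 - 225936 + 93312) = 338858 - 1459114/11 = 2268324/11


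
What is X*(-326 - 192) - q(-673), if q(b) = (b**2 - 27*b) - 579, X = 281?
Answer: -616079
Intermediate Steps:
q(b) = -579 + b**2 - 27*b
X*(-326 - 192) - q(-673) = 281*(-326 - 192) - (-579 + (-673)**2 - 27*(-673)) = 281*(-518) - (-579 + 452929 + 18171) = -145558 - 1*470521 = -145558 - 470521 = -616079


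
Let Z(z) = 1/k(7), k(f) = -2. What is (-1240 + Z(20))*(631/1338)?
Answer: -521837/892 ≈ -585.02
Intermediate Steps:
Z(z) = -½ (Z(z) = 1/(-2) = -½)
(-1240 + Z(20))*(631/1338) = (-1240 - ½)*(631/1338) = -1565511/(2*1338) = -2481/2*631/1338 = -521837/892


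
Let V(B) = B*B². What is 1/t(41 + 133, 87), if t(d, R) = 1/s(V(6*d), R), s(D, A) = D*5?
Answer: 5689465920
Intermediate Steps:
V(B) = B³
s(D, A) = 5*D
t(d, R) = 1/(1080*d³) (t(d, R) = 1/(5*(6*d)³) = 1/(5*(216*d³)) = 1/(1080*d³))
1/t(41 + 133, 87) = 1/(1/(1080*(41 + 133)³)) = 1/((1/1080)/174³) = 1/((1/1080)*(1/5268024)) = 1/(1/5689465920) = 5689465920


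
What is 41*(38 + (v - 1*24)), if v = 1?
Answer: 615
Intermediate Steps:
41*(38 + (v - 1*24)) = 41*(38 + (1 - 1*24)) = 41*(38 + (1 - 24)) = 41*(38 - 23) = 41*15 = 615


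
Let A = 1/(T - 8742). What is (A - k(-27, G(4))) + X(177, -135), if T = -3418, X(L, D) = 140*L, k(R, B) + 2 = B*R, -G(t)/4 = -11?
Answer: 315795199/12160 ≈ 25970.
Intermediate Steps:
G(t) = 44 (G(t) = -4*(-11) = 44)
k(R, B) = -2 + B*R
A = -1/12160 (A = 1/(-3418 - 8742) = 1/(-12160) = -1/12160 ≈ -8.2237e-5)
(A - k(-27, G(4))) + X(177, -135) = (-1/12160 - (-2 + 44*(-27))) + 140*177 = (-1/12160 - (-2 - 1188)) + 24780 = (-1/12160 - 1*(-1190)) + 24780 = (-1/12160 + 1190) + 24780 = 14470399/12160 + 24780 = 315795199/12160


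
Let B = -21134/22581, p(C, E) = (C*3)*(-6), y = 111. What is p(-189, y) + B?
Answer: 76799428/22581 ≈ 3401.1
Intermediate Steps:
p(C, E) = -18*C (p(C, E) = (3*C)*(-6) = -18*C)
B = -21134/22581 (B = -21134*1/22581 = -21134/22581 ≈ -0.93592)
p(-189, y) + B = -18*(-189) - 21134/22581 = 3402 - 21134/22581 = 76799428/22581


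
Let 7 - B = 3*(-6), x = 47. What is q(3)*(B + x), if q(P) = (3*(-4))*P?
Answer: -2592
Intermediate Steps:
q(P) = -12*P
B = 25 (B = 7 - 3*(-6) = 7 - 1*(-18) = 7 + 18 = 25)
q(3)*(B + x) = (-12*3)*(25 + 47) = -36*72 = -2592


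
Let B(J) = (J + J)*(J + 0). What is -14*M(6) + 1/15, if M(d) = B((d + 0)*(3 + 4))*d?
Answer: -4445279/15 ≈ -2.9635e+5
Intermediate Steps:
B(J) = 2*J² (B(J) = (2*J)*J = 2*J²)
M(d) = 98*d³ (M(d) = (2*((d + 0)*(3 + 4))²)*d = (2*(d*7)²)*d = (2*(7*d)²)*d = (2*(49*d²))*d = (98*d²)*d = 98*d³)
-14*M(6) + 1/15 = -1372*6³ + 1/15 = -1372*216 + 1/15 = -14*21168 + 1/15 = -296352 + 1/15 = -4445279/15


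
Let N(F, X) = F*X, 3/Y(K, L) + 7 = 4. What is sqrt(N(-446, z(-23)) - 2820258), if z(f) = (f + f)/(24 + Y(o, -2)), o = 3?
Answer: I*sqrt(2819366) ≈ 1679.1*I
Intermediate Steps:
Y(K, L) = -1 (Y(K, L) = 3/(-7 + 4) = 3/(-3) = 3*(-1/3) = -1)
z(f) = 2*f/23 (z(f) = (f + f)/(24 - 1) = (2*f)/23 = (2*f)*(1/23) = 2*f/23)
sqrt(N(-446, z(-23)) - 2820258) = sqrt(-892*(-23)/23 - 2820258) = sqrt(-446*(-2) - 2820258) = sqrt(892 - 2820258) = sqrt(-2819366) = I*sqrt(2819366)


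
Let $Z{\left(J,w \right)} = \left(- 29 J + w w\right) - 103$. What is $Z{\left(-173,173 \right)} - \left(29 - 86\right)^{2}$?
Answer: $31594$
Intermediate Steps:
$Z{\left(J,w \right)} = -103 + w^{2} - 29 J$ ($Z{\left(J,w \right)} = \left(- 29 J + w^{2}\right) - 103 = \left(w^{2} - 29 J\right) - 103 = -103 + w^{2} - 29 J$)
$Z{\left(-173,173 \right)} - \left(29 - 86\right)^{2} = \left(-103 + 173^{2} - -5017\right) - \left(29 - 86\right)^{2} = \left(-103 + 29929 + 5017\right) - \left(-57\right)^{2} = 34843 - 3249 = 31594$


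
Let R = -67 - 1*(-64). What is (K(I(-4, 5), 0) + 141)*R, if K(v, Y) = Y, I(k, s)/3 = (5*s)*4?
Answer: -423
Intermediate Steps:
I(k, s) = 60*s (I(k, s) = 3*((5*s)*4) = 3*(20*s) = 60*s)
R = -3 (R = -67 + 64 = -3)
(K(I(-4, 5), 0) + 141)*R = (0 + 141)*(-3) = 141*(-3) = -423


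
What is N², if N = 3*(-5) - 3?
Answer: 324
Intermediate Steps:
N = -18 (N = -15 - 3 = -18)
N² = (-18)² = 324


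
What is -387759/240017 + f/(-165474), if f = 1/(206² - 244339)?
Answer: -12954910707313681/8018895250129374 ≈ -1.6155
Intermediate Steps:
f = -1/201903 (f = 1/(42436 - 244339) = 1/(-201903) = -1/201903 ≈ -4.9529e-6)
-387759/240017 + f/(-165474) = -387759/240017 - 1/201903/(-165474) = -387759*1/240017 - 1/201903*(-1/165474) = -387759/240017 + 1/33409697022 = -12954910707313681/8018895250129374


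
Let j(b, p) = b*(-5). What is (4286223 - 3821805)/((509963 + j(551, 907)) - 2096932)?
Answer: -25801/88318 ≈ -0.29214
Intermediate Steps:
j(b, p) = -5*b
(4286223 - 3821805)/((509963 + j(551, 907)) - 2096932) = (4286223 - 3821805)/((509963 - 5*551) - 2096932) = 464418/((509963 - 2755) - 2096932) = 464418/(507208 - 2096932) = 464418/(-1589724) = 464418*(-1/1589724) = -25801/88318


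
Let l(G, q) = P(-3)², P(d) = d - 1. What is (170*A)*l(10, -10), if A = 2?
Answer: 5440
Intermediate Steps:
P(d) = -1 + d
l(G, q) = 16 (l(G, q) = (-1 - 3)² = (-4)² = 16)
(170*A)*l(10, -10) = (170*2)*16 = 340*16 = 5440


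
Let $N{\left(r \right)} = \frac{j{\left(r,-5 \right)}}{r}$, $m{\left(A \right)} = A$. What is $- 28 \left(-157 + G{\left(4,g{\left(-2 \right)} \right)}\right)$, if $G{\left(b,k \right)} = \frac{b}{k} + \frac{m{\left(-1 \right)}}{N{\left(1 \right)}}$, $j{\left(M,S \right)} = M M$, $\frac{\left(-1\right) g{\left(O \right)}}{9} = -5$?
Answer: $\frac{198968}{45} \approx 4421.5$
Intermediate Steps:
$g{\left(O \right)} = 45$ ($g{\left(O \right)} = \left(-9\right) \left(-5\right) = 45$)
$j{\left(M,S \right)} = M^{2}$
$N{\left(r \right)} = r$ ($N{\left(r \right)} = \frac{r^{2}}{r} = r$)
$G{\left(b,k \right)} = -1 + \frac{b}{k}$ ($G{\left(b,k \right)} = \frac{b}{k} - 1^{-1} = \frac{b}{k} - 1 = -1 + \frac{b}{k}$)
$- 28 \left(-157 + G{\left(4,g{\left(-2 \right)} \right)}\right) = - 28 \left(-157 + \frac{4 - 45}{45}\right) = - 28 \left(-157 + \frac{1}{45} \left(-41\right)\right) = - 28 \left(-157 - \frac{41}{45}\right) = \left(-28\right) \left(- \frac{7106}{45}\right) = \frac{198968}{45}$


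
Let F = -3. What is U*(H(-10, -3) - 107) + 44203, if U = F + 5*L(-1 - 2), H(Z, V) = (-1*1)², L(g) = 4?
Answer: 42401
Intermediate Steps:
H(Z, V) = 1 (H(Z, V) = (-1)² = 1)
U = 17 (U = -3 + 5*4 = -3 + 20 = 17)
U*(H(-10, -3) - 107) + 44203 = 17*(1 - 107) + 44203 = 17*(-106) + 44203 = -1802 + 44203 = 42401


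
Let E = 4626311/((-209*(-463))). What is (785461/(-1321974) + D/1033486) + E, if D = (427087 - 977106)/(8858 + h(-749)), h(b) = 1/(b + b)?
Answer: 2179688840355712906466135/46165617473136390963558 ≈ 47.215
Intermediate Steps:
h(b) = 1/(2*b)
D = -823928462/13269283 (D = (427087 - 977106)/(8858 + (1/2)/(-749)) = -550019/(8858 + (1/2)*(-1/749)) = -550019/(8858 - 1/1498) = -550019/13269283/1498 = -550019*1498/13269283 = -823928462/13269283 ≈ -62.093)
E = 4626311/96767 ≈ 47.809
(785461/(-1321974) + D/1033486) + E = (785461/(-1321974) - 823928462/13269283/1033486) + 4626311/96767 = (785461*(-1/1321974) - 823928462/13269283*1/1033486) + 4626311/96767 = (-785461/1321974 - 411964231/6856809105269) + 4626311/96767 = -5386300742636006003/9064523360128881006 + 4626311/96767 = 2179688840355712906466135/46165617473136390963558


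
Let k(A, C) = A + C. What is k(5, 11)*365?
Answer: 5840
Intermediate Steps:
k(5, 11)*365 = (5 + 11)*365 = 16*365 = 5840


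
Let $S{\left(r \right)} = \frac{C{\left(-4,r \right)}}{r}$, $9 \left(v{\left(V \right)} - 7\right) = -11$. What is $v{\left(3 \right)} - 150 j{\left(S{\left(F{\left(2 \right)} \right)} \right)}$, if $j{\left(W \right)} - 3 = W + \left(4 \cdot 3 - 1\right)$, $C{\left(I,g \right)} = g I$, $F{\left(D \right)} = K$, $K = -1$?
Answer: $- \frac{13448}{9} \approx -1494.2$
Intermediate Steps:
$v{\left(V \right)} = \frac{52}{9}$ ($v{\left(V \right)} = 7 + \frac{1}{9} \left(-11\right) = 7 - \frac{11}{9} = \frac{52}{9}$)
$F{\left(D \right)} = -1$
$C{\left(I,g \right)} = I g$
$S{\left(r \right)} = -4$ ($S{\left(r \right)} = \frac{\left(-4\right) r}{r} = -4$)
$j{\left(W \right)} = 14 + W$ ($j{\left(W \right)} = 3 + \left(W + \left(4 \cdot 3 - 1\right)\right) = 3 + \left(W + \left(12 - 1\right)\right) = 3 + \left(W + 11\right) = 3 + \left(11 + W\right) = 14 + W$)
$v{\left(3 \right)} - 150 j{\left(S{\left(F{\left(2 \right)} \right)} \right)} = \frac{52}{9} - 150 \left(14 - 4\right) = \frac{52}{9} - 1500 = - \frac{13448}{9}$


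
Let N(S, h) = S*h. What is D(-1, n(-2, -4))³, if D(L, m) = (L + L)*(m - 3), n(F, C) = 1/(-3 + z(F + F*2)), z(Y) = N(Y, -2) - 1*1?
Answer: 12167/64 ≈ 190.11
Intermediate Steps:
z(Y) = -1 - 2*Y (z(Y) = Y*(-2) - 1*1 = -2*Y - 1 = -1 - 2*Y)
n(F, C) = 1/(-4 - 6*F) (n(F, C) = 1/(-3 + (-1 - 2*(F + F*2))) = 1/(-3 + (-1 - 2*(F + 2*F))) = 1/(-3 + (-1 - 6*F)) = 1/(-4 - 6*F))
D(L, m) = 2*L*(-3 + m) (D(L, m) = (2*L)*(-3 + m) = 2*L*(-3 + m))
D(-1, n(-2, -4))³ = (2*(-1)*(-3 + 1/(2*(-2 - 3*(-2)))))³ = (2*(-1)*(-3 + 1/(2*(-2 + 6))))³ = (2*(-1)*(-3 + (½)/4))³ = (2*(-1)*(-3 + (½)*(¼)))³ = (2*(-1)*(-3 + ⅛))³ = (2*(-1)*(-23/8))³ = (23/4)³ = 12167/64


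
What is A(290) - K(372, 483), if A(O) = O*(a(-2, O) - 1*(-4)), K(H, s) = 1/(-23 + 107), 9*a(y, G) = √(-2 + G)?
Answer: 97439/84 + 1160*√2/3 ≈ 1706.8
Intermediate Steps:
a(y, G) = √(-2 + G)/9
K(H, s) = 1/84
A(O) = O*(4 + √(-2 + O)/9) (A(O) = O*(√(-2 + O)/9 - 1*(-4)) = O*(√(-2 + O)/9 + 4) = O*(4 + √(-2 + O)/9))
A(290) - K(372, 483) = (⅑)*290*(36 + √(-2 + 290)) - 1*1/84 = (⅑)*290*(36 + √288) - 1/84 = (⅑)*290*(36 + 12*√2) - 1/84 = (1160 + 1160*√2/3) - 1/84 = 97439/84 + 1160*√2/3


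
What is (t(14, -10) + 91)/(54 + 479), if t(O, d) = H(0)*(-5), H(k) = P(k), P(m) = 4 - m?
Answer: 71/533 ≈ 0.13321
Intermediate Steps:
H(k) = 4 - k
t(O, d) = -20 (t(O, d) = (4 - 1*0)*(-5) = (4 + 0)*(-5) = 4*(-5) = -20)
(t(14, -10) + 91)/(54 + 479) = (-20 + 91)/(54 + 479) = 71/533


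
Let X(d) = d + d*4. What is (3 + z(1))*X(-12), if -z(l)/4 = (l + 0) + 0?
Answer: 60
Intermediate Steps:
X(d) = 5*d (X(d) = d + 4*d = 5*d)
z(l) = -4*l (z(l) = -4*((l + 0) + 0) = -4*(l + 0) = -4*l)
(3 + z(1))*X(-12) = (3 - 4*1)*(5*(-12)) = (3 - 4)*(-60) = -1*(-60) = 60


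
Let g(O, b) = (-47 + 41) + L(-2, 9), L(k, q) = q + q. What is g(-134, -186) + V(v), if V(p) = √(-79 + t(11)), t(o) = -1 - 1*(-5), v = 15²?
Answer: 12 + 5*I*√3 ≈ 12.0 + 8.6602*I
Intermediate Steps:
L(k, q) = 2*q
g(O, b) = 12 (g(O, b) = (-47 + 41) + 2*9 = -6 + 18 = 12)
v = 225
t(o) = 4 (t(o) = -1 + 5 = 4)
V(p) = 5*I*√3 (V(p) = √(-79 + 4) = √(-75) = 5*I*√3)
g(-134, -186) + V(v) = 12 + 5*I*√3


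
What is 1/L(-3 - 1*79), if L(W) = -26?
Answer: -1/26 ≈ -0.038462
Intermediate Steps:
1/L(-3 - 1*79) = 1/(-26) = -1/26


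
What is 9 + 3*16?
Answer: 57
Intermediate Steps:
9 + 3*16 = 9 + 48 = 57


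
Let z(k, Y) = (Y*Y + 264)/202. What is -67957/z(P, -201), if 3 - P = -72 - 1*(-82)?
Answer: -13727314/40665 ≈ -337.57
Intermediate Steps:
P = -7 (P = 3 - (-72 - 1*(-82)) = 3 - (-72 + 82) = 3 - 1*10 = 3 - 10 = -7)
z(k, Y) = 132/101 + Y**2/202 (z(k, Y) = (Y**2 + 264)*(1/202) = (264 + Y**2)*(1/202) = 132/101 + Y**2/202)
-67957/z(P, -201) = -67957/(132/101 + (1/202)*(-201)**2) = -67957/(132/101 + (1/202)*40401) = -67957/(132/101 + 40401/202) = -67957/40665/202 = -67957*202/40665 = -13727314/40665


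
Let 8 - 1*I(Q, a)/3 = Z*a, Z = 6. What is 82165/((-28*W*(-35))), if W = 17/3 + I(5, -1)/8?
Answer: 49299/6419 ≈ 7.6802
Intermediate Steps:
I(Q, a) = 24 - 18*a
W = 131/12 (W = 17/3 + (24 - 18*(-1))/8 = 17*(1/3) + (24 + 18)*(1/8) = 17/3 + 42*(1/8) = 17/3 + 21/4 = 131/12 ≈ 10.917)
82165/((-28*W*(-35))) = 82165/((-28*131/12*(-35))) = 82165/((-917/3*(-35))) = 82165/(32095/3) = 82165*(3/32095) = 49299/6419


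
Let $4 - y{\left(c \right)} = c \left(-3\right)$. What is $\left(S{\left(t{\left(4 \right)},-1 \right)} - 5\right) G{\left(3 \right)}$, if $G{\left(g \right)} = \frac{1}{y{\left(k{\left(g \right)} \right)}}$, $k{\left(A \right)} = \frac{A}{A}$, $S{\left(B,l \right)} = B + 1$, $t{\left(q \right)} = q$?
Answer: $0$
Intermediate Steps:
$S{\left(B,l \right)} = 1 + B$
$k{\left(A \right)} = 1$
$y{\left(c \right)} = 4 + 3 c$ ($y{\left(c \right)} = 4 - c \left(-3\right) = 4 - - 3 c = 4 + 3 c$)
$G{\left(g \right)} = \frac{1}{7}$ ($G{\left(g \right)} = \frac{1}{4 + 3 \cdot 1} = \frac{1}{4 + 3} = \frac{1}{7}$)
$\left(S{\left(t{\left(4 \right)},-1 \right)} - 5\right) G{\left(3 \right)} = \left(\left(1 + 4\right) - 5\right) \frac{1}{7} = \left(5 - 5\right) \frac{1}{7} = 0 \cdot \frac{1}{7} = 0$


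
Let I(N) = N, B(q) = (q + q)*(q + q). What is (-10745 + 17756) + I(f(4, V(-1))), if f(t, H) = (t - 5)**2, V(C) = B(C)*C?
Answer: 7012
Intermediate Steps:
B(q) = 4*q**2 (B(q) = (2*q)*(2*q) = 4*q**2)
V(C) = 4*C**3 (V(C) = (4*C**2)*C = 4*C**3)
f(t, H) = (-5 + t)**2
(-10745 + 17756) + I(f(4, V(-1))) = (-10745 + 17756) + (-5 + 4)**2 = 7011 + (-1)**2 = 7011 + 1 = 7012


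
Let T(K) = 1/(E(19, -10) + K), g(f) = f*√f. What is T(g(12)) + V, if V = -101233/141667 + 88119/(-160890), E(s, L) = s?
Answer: -13254308987217/10385920854070 + 24*√3/1367 ≈ -1.2458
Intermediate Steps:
g(f) = f^(3/2)
T(K) = 1/(19 + K)
V = -9590310581/7597601210 (V = -101233*1/141667 + 88119*(-1/160890) = -101233/141667 - 29373/53630 = -9590310581/7597601210 ≈ -1.2623)
T(g(12)) + V = 1/(19 + 12^(3/2)) - 9590310581/7597601210 = 1/(19 + 24*√3) - 9590310581/7597601210 = -9590310581/7597601210 + 1/(19 + 24*√3)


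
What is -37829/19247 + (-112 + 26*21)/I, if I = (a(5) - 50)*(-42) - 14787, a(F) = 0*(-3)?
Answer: -25699459/12851931 ≈ -1.9997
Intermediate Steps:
a(F) = 0
I = -12687 (I = (0 - 50)*(-42) - 14787 = -50*(-42) - 14787 = 2100 - 14787 = -12687)
-37829/19247 + (-112 + 26*21)/I = -37829/19247 + (-112 + 26*21)/(-12687) = -37829*1/19247 + (-112 + 546)*(-1/12687) = -1991/1013 + 434*(-1/12687) = -1991/1013 - 434/12687 = -25699459/12851931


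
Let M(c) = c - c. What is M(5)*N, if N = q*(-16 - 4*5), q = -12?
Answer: 0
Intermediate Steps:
M(c) = 0
N = 432 (N = -12*(-16 - 4*5) = -12*(-16 - 20) = -12*(-36) = 432)
M(5)*N = 0*432 = 0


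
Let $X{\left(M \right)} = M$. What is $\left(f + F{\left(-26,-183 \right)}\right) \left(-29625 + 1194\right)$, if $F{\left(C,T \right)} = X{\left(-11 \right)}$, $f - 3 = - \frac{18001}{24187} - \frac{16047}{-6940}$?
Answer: $\frac{30695824576521}{167857780} \approx 1.8287 \cdot 10^{5}$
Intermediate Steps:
$f = \frac{766775189}{167857780}$ ($f = 3 - \left(- \frac{16047}{6940} + \frac{18001}{24187}\right) = 3 - - \frac{263201849}{167857780} = 3 + \left(- \frac{18001}{24187} + \frac{16047}{6940}\right) = 3 + \frac{263201849}{167857780} = \frac{766775189}{167857780} \approx 4.568$)
$F{\left(C,T \right)} = -11$
$\left(f + F{\left(-26,-183 \right)}\right) \left(-29625 + 1194\right) = \left(\frac{766775189}{167857780} - 11\right) \left(-29625 + 1194\right) = \left(- \frac{1079660391}{167857780}\right) \left(-28431\right) = \frac{30695824576521}{167857780}$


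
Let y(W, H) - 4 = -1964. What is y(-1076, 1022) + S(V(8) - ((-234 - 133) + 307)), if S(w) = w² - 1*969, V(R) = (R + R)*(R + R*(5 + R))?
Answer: 3426975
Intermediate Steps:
V(R) = 2*R*(R + R*(5 + R)) (V(R) = (2*R)*(R + R*(5 + R)) = 2*R*(R + R*(5 + R)))
S(w) = -969 + w² (S(w) = w² - 969 = -969 + w²)
y(W, H) = -1960 (y(W, H) = 4 - 1964 = -1960)
y(-1076, 1022) + S(V(8) - ((-234 - 133) + 307)) = -1960 + (-969 + (2*8²*(6 + 8) - ((-234 - 133) + 307))²) = -1960 + (-969 + (2*64*14 - (-367 + 307))²) = -1960 + (-969 + (1792 - 1*(-60))²) = -1960 + (-969 + (1792 + 60)²) = -1960 + (-969 + 1852²) = -1960 + (-969 + 3429904) = -1960 + 3428935 = 3426975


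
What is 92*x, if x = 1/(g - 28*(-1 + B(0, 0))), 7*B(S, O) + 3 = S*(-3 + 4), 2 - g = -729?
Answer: 92/771 ≈ 0.11933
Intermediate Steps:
g = 731 (g = 2 - 1*(-729) = 2 + 729 = 731)
B(S, O) = -3/7 + S/7 (B(S, O) = -3/7 + (S*(-3 + 4))/7 = -3/7 + (S*1)/7 = -3/7 + S/7)
x = 1/771 (x = 1/(731 - 28*(-1 + (-3/7 + (1/7)*0))) = 1/(731 - 28*(-1 + (-3/7 + 0))) = 1/(731 - 28*(-1 - 3/7)) = 1/(731 - 28*(-10)/7) = 1/(731 - 28*(-10/7)) = 1/(731 + 40) = 1/771 ≈ 0.0012970)
92*x = 92*(1/771) = 92/771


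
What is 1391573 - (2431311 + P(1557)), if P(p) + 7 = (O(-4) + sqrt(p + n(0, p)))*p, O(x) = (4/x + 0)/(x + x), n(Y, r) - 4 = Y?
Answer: -8319405/8 - 1557*sqrt(1561) ≈ -1.1014e+6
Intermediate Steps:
n(Y, r) = 4 + Y
O(x) = 2/x**2 (O(x) = (4/x)/((2*x)) = (4/x)*(1/(2*x)) = 2/x**2)
P(p) = -7 + p*(1/8 + sqrt(4 + p)) (P(p) = -7 + (2/(-4)**2 + sqrt(p + (4 + 0)))*p = -7 + (2*(1/16) + sqrt(p + 4))*p = -7 + (1/8 + sqrt(4 + p))*p = -7 + p*(1/8 + sqrt(4 + p)))
1391573 - (2431311 + P(1557)) = 1391573 - (2431311 + (-7 + (1/8)*1557 + 1557*sqrt(4 + 1557))) = 1391573 - (2431311 + (-7 + 1557/8 + 1557*sqrt(1561))) = 1391573 - (2431311 + (1501/8 + 1557*sqrt(1561))) = 1391573 - (19451989/8 + 1557*sqrt(1561)) = 1391573 + (-19451989/8 - 1557*sqrt(1561)) = -8319405/8 - 1557*sqrt(1561)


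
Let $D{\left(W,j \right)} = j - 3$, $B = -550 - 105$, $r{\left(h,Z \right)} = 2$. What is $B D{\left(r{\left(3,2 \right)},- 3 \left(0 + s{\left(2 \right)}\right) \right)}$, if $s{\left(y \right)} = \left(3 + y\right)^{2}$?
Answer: $51090$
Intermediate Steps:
$B = -655$
$D{\left(W,j \right)} = -3 + j$ ($D{\left(W,j \right)} = j - 3 = -3 + j$)
$B D{\left(r{\left(3,2 \right)},- 3 \left(0 + s{\left(2 \right)}\right) \right)} = - 655 \left(-3 - 3 \left(0 + \left(3 + 2\right)^{2}\right)\right) = - 655 \left(-3 - 3 \left(0 + 5^{2}\right)\right) = - 655 \left(-3 - 3 \left(0 + 25\right)\right) = - 655 \left(-3 - 75\right) = \left(-655\right) \left(-78\right) = 51090$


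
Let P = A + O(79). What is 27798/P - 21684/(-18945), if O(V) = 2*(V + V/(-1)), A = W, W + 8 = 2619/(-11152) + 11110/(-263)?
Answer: -102759461833604/186988823475 ≈ -549.55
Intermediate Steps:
W = -148051325/2932976 (W = -8 + (2619/(-11152) + 11110/(-263)) = -8 + (2619*(-1/11152) + 11110*(-1/263)) = -8 + (-2619/11152 - 11110/263) = -8 - 124587517/2932976 = -148051325/2932976 ≈ -50.478)
A = -148051325/2932976 ≈ -50.478
O(V) = 0 (O(V) = 2*(V + V*(-1)) = 2*(V - V) = 2*0 = 0)
P = -148051325/2932976 (P = -148051325/2932976 + 0 = -148051325/2932976 ≈ -50.478)
27798/P - 21684/(-18945) = 27798/(-148051325/2932976) - 21684/(-18945) = 27798*(-2932976/148051325) - 21684*(-1/18945) = -81530866848/148051325 + 7228/6315 = -102759461833604/186988823475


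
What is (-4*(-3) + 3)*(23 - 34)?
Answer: -165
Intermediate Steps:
(-4*(-3) + 3)*(23 - 34) = (12 + 3)*(-11) = 15*(-11) = -165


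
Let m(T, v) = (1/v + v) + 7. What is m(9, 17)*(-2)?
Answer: -818/17 ≈ -48.118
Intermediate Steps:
m(T, v) = 7 + v + 1/v (m(T, v) = (v + 1/v) + 7 = 7 + v + 1/v)
m(9, 17)*(-2) = (7 + 17 + 1/17)*(-2) = (409/17)*(-2) = -818/17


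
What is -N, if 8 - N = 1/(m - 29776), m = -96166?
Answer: -1007537/125942 ≈ -8.0000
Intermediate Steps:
N = 1007537/125942 (N = 8 - 1/(-96166 - 29776) = 8 - 1/(-125942) = 8 - 1*(-1/125942) = 8 + 1/125942 = 1007537/125942 ≈ 8.0000)
-N = -1*1007537/125942 = -1007537/125942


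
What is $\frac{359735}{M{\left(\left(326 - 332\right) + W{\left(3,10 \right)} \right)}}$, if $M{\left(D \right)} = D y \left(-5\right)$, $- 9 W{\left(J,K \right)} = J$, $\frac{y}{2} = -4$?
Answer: $- \frac{215841}{152} \approx -1420.0$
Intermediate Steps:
$y = -8$ ($y = 2 \left(-4\right) = -8$)
$W{\left(J,K \right)} = - \frac{J}{9}$
$M{\left(D \right)} = 40 D$ ($M{\left(D \right)} = D \left(\left(-8\right) \left(-5\right)\right) = D 40 = 40 D$)
$\frac{359735}{M{\left(\left(326 - 332\right) + W{\left(3,10 \right)} \right)}} = \frac{359735}{40 \left(\left(326 - 332\right) - \frac{1}{3}\right)} = \frac{359735}{40 \left(-6 - \frac{1}{3}\right)} = \frac{359735}{40 \left(- \frac{19}{3}\right)} = \frac{359735}{- \frac{760}{3}} = 359735 \left(- \frac{3}{760}\right) = - \frac{215841}{152}$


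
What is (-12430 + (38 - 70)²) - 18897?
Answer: -30303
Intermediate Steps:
(-12430 + (38 - 70)²) - 18897 = (-12430 + (-32)²) - 18897 = (-12430 + 1024) - 18897 = -11406 - 18897 = -30303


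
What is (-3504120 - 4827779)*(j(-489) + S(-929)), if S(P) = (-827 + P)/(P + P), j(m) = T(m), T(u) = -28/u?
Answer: -3793963537246/454281 ≈ -8.3516e+6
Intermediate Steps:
j(m) = -28/m
S(P) = (-827 + P)/(2*P) (S(P) = (-827 + P)/((2*P)) = (-827 + P)*(1/(2*P)) = (-827 + P)/(2*P))
(-3504120 - 4827779)*(j(-489) + S(-929)) = (-3504120 - 4827779)*(-28/(-489) + (½)*(-827 - 929)/(-929)) = -8331899*(-28*(-1/489) + (½)*(-1/929)*(-1756)) = -8331899*(28/489 + 878/929) = -8331899*455354/454281 = -3793963537246/454281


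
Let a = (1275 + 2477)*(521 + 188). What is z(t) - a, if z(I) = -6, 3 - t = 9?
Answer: -2660174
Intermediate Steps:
t = -6 (t = 3 - 1*9 = 3 - 9 = -6)
a = 2660168 (a = 3752*709 = 2660168)
z(t) - a = -6 - 1*2660168 = -6 - 2660168 = -2660174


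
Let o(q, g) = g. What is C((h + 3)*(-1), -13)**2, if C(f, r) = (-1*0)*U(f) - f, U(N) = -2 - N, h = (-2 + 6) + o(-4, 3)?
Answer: 100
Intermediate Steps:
h = 7 (h = (-2 + 6) + 3 = 4 + 3 = 7)
C(f, r) = -f (C(f, r) = (-1*0)*(-2 - f) - f = 0*(-2 - f) - f = 0 - f = -f)
C((h + 3)*(-1), -13)**2 = (-(7 + 3)*(-1))**2 = (-10*(-1))**2 = (-1*(-10))**2 = 10**2 = 100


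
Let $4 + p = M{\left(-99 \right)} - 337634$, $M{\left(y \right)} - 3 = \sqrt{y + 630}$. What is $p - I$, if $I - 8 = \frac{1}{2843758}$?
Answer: $- \frac{960174982395}{2843758} + 3 \sqrt{59} \approx -3.3762 \cdot 10^{5}$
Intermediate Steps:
$M{\left(y \right)} = 3 + \sqrt{630 + y}$ ($M{\left(y \right)} = 3 + \sqrt{y + 630} = 3 + \sqrt{630 + y}$)
$p = -337635 + 3 \sqrt{59}$ ($p = -4 - \left(337631 - \sqrt{630 - 99}\right) = -4 - \left(337631 - 3 \sqrt{59}\right) = -337635 + 3 \sqrt{59} \approx -3.3761 \cdot 10^{5}$)
$I = \frac{22750065}{2843758}$ ($I = 8 + \frac{1}{2843758} = \frac{22750065}{2843758} \approx 8.0$)
$p - I = \left(-337635 + 3 \sqrt{59}\right) - \frac{22750065}{2843758} = - \frac{960174982395}{2843758} + 3 \sqrt{59}$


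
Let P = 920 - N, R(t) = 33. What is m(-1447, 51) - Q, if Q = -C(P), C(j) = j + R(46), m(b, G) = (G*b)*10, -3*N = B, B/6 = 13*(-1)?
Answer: -737043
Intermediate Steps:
B = -78 (B = 6*(13*(-1)) = 6*(-13) = -78)
N = 26 (N = -⅓*(-78) = 26)
m(b, G) = 10*G*b
P = 894 (P = 920 - 1*26 = 920 - 26 = 894)
C(j) = 33 + j (C(j) = j + 33 = 33 + j)
Q = -927 (Q = -(33 + 894) = -1*927 = -927)
m(-1447, 51) - Q = 10*51*(-1447) - 1*(-927) = -737970 + 927 = -737043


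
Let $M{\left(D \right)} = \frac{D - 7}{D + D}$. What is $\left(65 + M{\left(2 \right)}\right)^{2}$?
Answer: $\frac{65025}{16} \approx 4064.1$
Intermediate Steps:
$M{\left(D \right)} = \frac{-7 + D}{2 D}$
$\left(65 + M{\left(2 \right)}\right)^{2} = \left(65 + \frac{-7 + 2}{2 \cdot 2}\right)^{2} = \left(65 + \frac{1}{2} \cdot \frac{1}{2} \left(-5\right)\right)^{2} = \left(65 - \frac{5}{4}\right)^{2} = \left(\frac{255}{4}\right)^{2} = \frac{65025}{16}$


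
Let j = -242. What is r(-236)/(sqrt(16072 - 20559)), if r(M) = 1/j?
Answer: I*sqrt(4487)/1085854 ≈ 6.1689e-5*I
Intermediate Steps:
r(M) = -1/242 (r(M) = 1/(-242) = -1/242)
r(-236)/(sqrt(16072 - 20559)) = -1/(242*sqrt(16072 - 20559)) = -(-I*sqrt(4487)/4487)/242 = -(-1)*I*sqrt(4487)/1085854 = I*sqrt(4487)/1085854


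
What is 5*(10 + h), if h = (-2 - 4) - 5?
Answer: -5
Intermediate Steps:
h = -11 (h = -6 - 5 = -11)
5*(10 + h) = 5*(10 - 11) = 5*(-1) = -5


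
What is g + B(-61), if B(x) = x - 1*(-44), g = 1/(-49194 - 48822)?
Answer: -1666273/98016 ≈ -17.000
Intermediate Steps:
g = -1/98016 (g = 1/(-98016) = -1/98016 ≈ -1.0202e-5)
B(x) = 44 + x (B(x) = x + 44 = 44 + x)
g + B(-61) = -1/98016 + (44 - 61) = -1/98016 - 17 = -1666273/98016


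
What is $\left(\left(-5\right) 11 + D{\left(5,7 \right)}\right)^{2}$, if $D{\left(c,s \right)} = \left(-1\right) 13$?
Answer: $4624$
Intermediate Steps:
$D{\left(c,s \right)} = -13$
$\left(\left(-5\right) 11 + D{\left(5,7 \right)}\right)^{2} = \left(\left(-5\right) 11 - 13\right)^{2} = \left(-55 - 13\right)^{2} = \left(-68\right)^{2} = 4624$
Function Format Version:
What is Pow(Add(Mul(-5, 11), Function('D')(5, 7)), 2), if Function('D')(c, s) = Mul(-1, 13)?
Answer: 4624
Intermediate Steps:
Function('D')(c, s) = -13
Pow(Add(Mul(-5, 11), Function('D')(5, 7)), 2) = Pow(Add(Mul(-5, 11), -13), 2) = Pow(Add(-55, -13), 2) = Pow(-68, 2) = 4624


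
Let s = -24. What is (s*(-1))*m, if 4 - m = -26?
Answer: 720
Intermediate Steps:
m = 30 (m = 4 - 1*(-26) = 4 + 26 = 30)
(s*(-1))*m = -24*(-1)*30 = 24*30 = 720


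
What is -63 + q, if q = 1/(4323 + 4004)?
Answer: -524600/8327 ≈ -63.000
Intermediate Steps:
q = 1/8327 ≈ 0.00012009
-63 + q = -63 + 1/8327 = -524600/8327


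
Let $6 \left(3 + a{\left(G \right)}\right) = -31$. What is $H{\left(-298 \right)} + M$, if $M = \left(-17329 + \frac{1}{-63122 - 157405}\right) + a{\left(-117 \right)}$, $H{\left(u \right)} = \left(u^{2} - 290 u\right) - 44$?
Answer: $\frac{69617213011}{441054} \approx 1.5784 \cdot 10^{5}$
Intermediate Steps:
$a{\left(G \right)} = - \frac{49}{6}$ ($a{\left(G \right)} = -3 + \frac{1}{6} \left(-31\right) = -3 - \frac{31}{6} = - \frac{49}{6}$)
$H{\left(u \right)} = -44 + u^{2} - 290 u$
$M = - \frac{7646626709}{441054}$ ($M = \left(-17329 + \frac{1}{-63122 - 157405}\right) - \frac{49}{6} = \left(-17329 + \frac{1}{-220527}\right) - \frac{49}{6} = \left(-17329 - \frac{1}{220527}\right) - \frac{49}{6} = - \frac{3821512384}{220527} - \frac{49}{6} = - \frac{7646626709}{441054} \approx -17337.0$)
$H{\left(-298 \right)} + M = \left(-44 + \left(-298\right)^{2} - -86420\right) - \frac{7646626709}{441054} = \left(-44 + 88804 + 86420\right) - \frac{7646626709}{441054} = 175180 - \frac{7646626709}{441054} = \frac{69617213011}{441054}$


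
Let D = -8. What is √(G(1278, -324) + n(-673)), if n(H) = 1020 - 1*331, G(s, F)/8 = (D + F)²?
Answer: √882481 ≈ 939.40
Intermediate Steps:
G(s, F) = 8*(-8 + F)²
n(H) = 689 (n(H) = 1020 - 331 = 689)
√(G(1278, -324) + n(-673)) = √(8*(-8 - 324)² + 689) = √(8*(-332)² + 689) = √(8*110224 + 689) = √(881792 + 689) = √882481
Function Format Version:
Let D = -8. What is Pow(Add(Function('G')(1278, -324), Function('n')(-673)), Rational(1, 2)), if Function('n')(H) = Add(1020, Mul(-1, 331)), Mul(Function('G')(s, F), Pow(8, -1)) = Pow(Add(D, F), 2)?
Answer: Pow(882481, Rational(1, 2)) ≈ 939.40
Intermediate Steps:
Function('G')(s, F) = Mul(8, Pow(Add(-8, F), 2))
Function('n')(H) = 689 (Function('n')(H) = Add(1020, -331) = 689)
Pow(Add(Function('G')(1278, -324), Function('n')(-673)), Rational(1, 2)) = Pow(Add(Mul(8, Pow(Add(-8, -324), 2)), 689), Rational(1, 2)) = Pow(Add(Mul(8, Pow(-332, 2)), 689), Rational(1, 2)) = Pow(Add(Mul(8, 110224), 689), Rational(1, 2)) = Pow(Add(881792, 689), Rational(1, 2)) = Pow(882481, Rational(1, 2))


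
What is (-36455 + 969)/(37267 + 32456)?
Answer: -35486/69723 ≈ -0.50896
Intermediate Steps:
(-36455 + 969)/(37267 + 32456) = -35486/69723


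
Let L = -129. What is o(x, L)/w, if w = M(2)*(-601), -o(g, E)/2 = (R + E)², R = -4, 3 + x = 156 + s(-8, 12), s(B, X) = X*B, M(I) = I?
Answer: 17689/601 ≈ 29.433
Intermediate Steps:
s(B, X) = B*X
x = 57 (x = -3 + (156 - 8*12) = -3 + (156 - 96) = -3 + 60 = 57)
o(g, E) = -2*(-4 + E)²
w = -1202 (w = 2*(-601) = -1202)
o(x, L)/w = -2*(-4 - 129)²/(-1202) = -2*(-133)²*(-1/1202) = -2*17689*(-1/1202) = -35378*(-1/1202) = 17689/601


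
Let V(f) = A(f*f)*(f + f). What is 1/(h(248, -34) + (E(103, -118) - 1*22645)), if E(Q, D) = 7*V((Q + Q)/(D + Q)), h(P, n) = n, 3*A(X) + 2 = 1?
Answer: -45/1017671 ≈ -4.4219e-5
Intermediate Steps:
A(X) = -⅓ (A(X) = -⅔ + (⅓)*1 = -⅔ + ⅓ = -⅓)
V(f) = -2*f/3 (V(f) = -(f + f)/3 = -2*f/3)
E(Q, D) = -28*Q/(3*(D + Q)) (E(Q, D) = 7*(-2*(Q + Q)/(3*(D + Q))) = 7*(-2*2*Q/(3*(D + Q))) = 7*(-4*Q/(3*(D + Q))) = -28*Q/(3*(D + Q)))
1/(h(248, -34) + (E(103, -118) - 1*22645)) = 1/(-34 + (-28*103/(3*(-118) + 3*103) - 1*22645)) = 1/(-34 + (-28*103/(-354 + 309) - 22645)) = 1/(-34 + (-28*103/(-45) - 22645)) = 1/(-34 + (-28*103*(-1/45) - 22645)) = 1/(-34 + (2884/45 - 22645)) = 1/(-34 - 1016141/45) = 1/(-1017671/45) = -45/1017671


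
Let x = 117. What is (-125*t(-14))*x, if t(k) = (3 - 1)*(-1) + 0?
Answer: 29250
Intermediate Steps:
t(k) = -2 (t(k) = 2*(-1) + 0 = -2 + 0 = -2)
(-125*t(-14))*x = -125*(-2)*117 = 250*117 = 29250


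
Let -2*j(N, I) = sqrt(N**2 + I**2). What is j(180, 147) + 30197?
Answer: 30197 - 3*sqrt(6001)/2 ≈ 30081.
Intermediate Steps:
j(N, I) = -sqrt(I**2 + N**2)/2 (j(N, I) = -sqrt(N**2 + I**2)/2 = -sqrt(I**2 + N**2)/2)
j(180, 147) + 30197 = -sqrt(147**2 + 180**2)/2 + 30197 = -sqrt(21609 + 32400)/2 + 30197 = -3*sqrt(6001)/2 + 30197 = 30197 - 3*sqrt(6001)/2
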